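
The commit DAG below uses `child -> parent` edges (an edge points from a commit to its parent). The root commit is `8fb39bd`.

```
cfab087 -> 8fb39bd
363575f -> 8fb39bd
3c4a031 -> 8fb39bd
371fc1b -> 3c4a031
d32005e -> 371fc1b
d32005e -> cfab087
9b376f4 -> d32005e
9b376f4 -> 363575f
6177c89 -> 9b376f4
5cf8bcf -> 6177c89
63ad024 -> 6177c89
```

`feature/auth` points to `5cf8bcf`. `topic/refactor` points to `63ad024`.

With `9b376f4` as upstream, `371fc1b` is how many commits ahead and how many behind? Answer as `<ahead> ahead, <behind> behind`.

0 ahead, 4 behind

Reachable from 371fc1b: {371fc1b, 3c4a031, 8fb39bd}.
Reachable from 9b376f4: {363575f, 371fc1b, 3c4a031, 8fb39bd, 9b376f4, cfab087, d32005e}.
Only in 371fc1b's history (ahead): {} — 0.
Only in 9b376f4's history (behind): {363575f, 9b376f4, cfab087, d32005e} — 4.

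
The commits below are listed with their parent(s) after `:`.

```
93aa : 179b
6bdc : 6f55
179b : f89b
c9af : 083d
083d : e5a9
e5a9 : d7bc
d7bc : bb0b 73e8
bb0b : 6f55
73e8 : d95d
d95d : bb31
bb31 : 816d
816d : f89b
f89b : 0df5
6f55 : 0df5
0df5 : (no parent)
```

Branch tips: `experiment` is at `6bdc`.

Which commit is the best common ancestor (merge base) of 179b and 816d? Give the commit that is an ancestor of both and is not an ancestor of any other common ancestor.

Ancestors of 179b: {0df5, 179b, f89b}.
Ancestors of 816d: {0df5, 816d, f89b}.
Common ancestors: {0df5, f89b}.
Among these, f89b is not an ancestor of any other common ancestor — it is the merge base.

f89b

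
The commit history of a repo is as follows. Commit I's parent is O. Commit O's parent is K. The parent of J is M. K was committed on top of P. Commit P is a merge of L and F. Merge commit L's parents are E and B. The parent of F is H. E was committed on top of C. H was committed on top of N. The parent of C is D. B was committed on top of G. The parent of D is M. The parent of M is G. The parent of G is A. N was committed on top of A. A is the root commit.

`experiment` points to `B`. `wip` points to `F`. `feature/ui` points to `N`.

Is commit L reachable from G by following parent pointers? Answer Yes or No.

No

Ancestors of G: {A, G}.
L is not in that set, so it is not an ancestor of G.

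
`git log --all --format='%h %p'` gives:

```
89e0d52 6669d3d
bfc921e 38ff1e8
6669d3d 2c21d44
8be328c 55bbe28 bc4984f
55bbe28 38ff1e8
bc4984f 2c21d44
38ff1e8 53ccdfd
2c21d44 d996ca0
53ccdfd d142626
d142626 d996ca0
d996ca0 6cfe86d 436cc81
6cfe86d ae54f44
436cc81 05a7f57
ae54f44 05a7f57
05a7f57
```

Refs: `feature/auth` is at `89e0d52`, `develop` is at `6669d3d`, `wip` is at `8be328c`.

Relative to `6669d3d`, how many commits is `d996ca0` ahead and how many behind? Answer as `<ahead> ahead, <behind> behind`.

Reachable from d996ca0: {05a7f57, 436cc81, 6cfe86d, ae54f44, d996ca0}.
Reachable from 6669d3d: {05a7f57, 2c21d44, 436cc81, 6669d3d, 6cfe86d, ae54f44, d996ca0}.
Only in d996ca0's history (ahead): {} — 0.
Only in 6669d3d's history (behind): {2c21d44, 6669d3d} — 2.

0 ahead, 2 behind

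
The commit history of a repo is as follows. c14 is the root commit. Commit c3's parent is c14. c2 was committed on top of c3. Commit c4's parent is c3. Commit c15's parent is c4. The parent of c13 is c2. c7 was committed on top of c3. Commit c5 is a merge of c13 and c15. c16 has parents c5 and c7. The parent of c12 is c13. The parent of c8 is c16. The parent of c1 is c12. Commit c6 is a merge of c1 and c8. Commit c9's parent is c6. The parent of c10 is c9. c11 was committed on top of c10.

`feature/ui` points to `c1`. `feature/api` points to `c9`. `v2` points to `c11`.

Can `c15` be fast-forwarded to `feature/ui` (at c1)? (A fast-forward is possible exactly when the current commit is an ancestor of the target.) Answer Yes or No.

No

A fast-forward from c15 to c1 is possible iff c15 is an ancestor of c1.
Ancestors of c1: {c1, c12, c13, c14, c2, c3}.
c15 is not among them, so fast-forward is not possible.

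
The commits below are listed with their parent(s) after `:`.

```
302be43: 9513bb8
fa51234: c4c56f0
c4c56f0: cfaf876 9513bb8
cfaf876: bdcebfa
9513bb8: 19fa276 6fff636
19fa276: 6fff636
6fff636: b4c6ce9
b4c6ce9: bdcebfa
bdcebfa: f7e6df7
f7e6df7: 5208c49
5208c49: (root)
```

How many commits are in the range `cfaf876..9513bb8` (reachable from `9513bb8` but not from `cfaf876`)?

4

Reachable from 9513bb8: {19fa276, 5208c49, 6fff636, 9513bb8, b4c6ce9, bdcebfa, f7e6df7}.
Reachable from cfaf876: {5208c49, bdcebfa, cfaf876, f7e6df7}.
In 9513bb8's history but not cfaf876's: {19fa276, 6fff636, 9513bb8, b4c6ce9} — 4 commits.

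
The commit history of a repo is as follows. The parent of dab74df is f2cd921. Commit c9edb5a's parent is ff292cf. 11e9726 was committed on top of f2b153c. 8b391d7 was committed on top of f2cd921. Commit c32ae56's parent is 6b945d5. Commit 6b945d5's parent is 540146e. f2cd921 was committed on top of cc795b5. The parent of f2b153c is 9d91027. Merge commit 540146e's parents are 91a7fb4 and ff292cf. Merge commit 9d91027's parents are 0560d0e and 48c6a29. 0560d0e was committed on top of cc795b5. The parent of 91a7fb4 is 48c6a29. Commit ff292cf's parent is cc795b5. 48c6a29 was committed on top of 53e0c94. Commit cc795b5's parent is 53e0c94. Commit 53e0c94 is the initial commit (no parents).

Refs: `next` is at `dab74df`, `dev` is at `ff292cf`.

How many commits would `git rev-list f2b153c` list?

6

Walking parent pointers from f2b153c: reachable set = {0560d0e, 48c6a29, 53e0c94, 9d91027, cc795b5, f2b153c}.
That is 6 commits.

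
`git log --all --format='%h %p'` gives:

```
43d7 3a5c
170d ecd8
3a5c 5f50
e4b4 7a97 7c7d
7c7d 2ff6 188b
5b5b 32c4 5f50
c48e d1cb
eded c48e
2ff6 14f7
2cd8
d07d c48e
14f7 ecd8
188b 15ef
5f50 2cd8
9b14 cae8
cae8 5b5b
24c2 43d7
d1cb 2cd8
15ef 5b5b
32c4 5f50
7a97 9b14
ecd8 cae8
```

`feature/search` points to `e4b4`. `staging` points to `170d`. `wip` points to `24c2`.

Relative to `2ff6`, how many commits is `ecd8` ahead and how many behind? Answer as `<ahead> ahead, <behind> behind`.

0 ahead, 2 behind

Reachable from ecd8: {2cd8, 32c4, 5b5b, 5f50, cae8, ecd8}.
Reachable from 2ff6: {14f7, 2cd8, 2ff6, 32c4, 5b5b, 5f50, cae8, ecd8}.
Only in ecd8's history (ahead): {} — 0.
Only in 2ff6's history (behind): {14f7, 2ff6} — 2.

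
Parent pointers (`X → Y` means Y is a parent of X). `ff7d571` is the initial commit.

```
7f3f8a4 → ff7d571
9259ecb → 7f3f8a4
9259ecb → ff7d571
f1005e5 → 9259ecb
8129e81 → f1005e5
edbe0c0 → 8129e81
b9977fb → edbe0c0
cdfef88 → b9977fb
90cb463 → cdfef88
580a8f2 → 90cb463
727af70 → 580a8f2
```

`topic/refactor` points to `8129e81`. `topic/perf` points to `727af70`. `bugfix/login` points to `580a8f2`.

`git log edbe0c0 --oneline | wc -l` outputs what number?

6

Walking parent pointers from edbe0c0: reachable set = {7f3f8a4, 8129e81, 9259ecb, edbe0c0, f1005e5, ff7d571}.
That is 6 commits.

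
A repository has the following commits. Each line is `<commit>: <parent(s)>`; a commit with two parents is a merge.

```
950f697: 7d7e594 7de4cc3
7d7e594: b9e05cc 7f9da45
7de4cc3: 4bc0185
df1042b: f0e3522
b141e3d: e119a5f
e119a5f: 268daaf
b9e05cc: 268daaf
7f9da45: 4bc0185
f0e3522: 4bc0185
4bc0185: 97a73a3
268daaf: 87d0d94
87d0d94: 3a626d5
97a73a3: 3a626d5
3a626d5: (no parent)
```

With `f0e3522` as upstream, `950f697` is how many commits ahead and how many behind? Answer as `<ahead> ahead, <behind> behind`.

Reachable from 950f697: {268daaf, 3a626d5, 4bc0185, 7d7e594, 7de4cc3, 7f9da45, 87d0d94, 950f697, 97a73a3, b9e05cc}.
Reachable from f0e3522: {3a626d5, 4bc0185, 97a73a3, f0e3522}.
Only in 950f697's history (ahead): {268daaf, 7d7e594, 7de4cc3, 7f9da45, 87d0d94, 950f697, b9e05cc} — 7.
Only in f0e3522's history (behind): {f0e3522} — 1.

7 ahead, 1 behind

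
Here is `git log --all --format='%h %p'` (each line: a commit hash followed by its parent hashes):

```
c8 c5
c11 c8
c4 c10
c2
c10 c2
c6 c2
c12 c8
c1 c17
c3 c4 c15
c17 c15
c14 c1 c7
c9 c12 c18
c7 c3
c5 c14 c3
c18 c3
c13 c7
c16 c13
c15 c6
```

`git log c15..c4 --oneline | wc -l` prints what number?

Reachable from c4: {c10, c2, c4}.
Reachable from c15: {c15, c2, c6}.
In c4's history but not c15's: {c10, c4} — 2 commits.

2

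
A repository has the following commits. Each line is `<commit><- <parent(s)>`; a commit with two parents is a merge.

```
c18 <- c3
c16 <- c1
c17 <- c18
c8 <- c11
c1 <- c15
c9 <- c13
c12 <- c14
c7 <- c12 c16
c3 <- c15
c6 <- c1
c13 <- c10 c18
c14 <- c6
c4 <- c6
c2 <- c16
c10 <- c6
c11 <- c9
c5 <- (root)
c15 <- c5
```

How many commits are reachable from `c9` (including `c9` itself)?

Walking parent pointers from c9: reachable set = {c1, c10, c13, c15, c18, c3, c5, c6, c9}.
That is 9 commits.

9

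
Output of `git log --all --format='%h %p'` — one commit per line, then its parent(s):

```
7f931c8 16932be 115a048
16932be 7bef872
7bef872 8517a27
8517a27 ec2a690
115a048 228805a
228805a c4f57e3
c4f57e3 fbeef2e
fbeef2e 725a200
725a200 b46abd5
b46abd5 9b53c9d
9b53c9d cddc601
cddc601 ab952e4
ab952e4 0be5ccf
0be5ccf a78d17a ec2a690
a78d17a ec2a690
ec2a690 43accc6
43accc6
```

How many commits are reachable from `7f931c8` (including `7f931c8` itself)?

17

Walking parent pointers from 7f931c8: reachable set = {0be5ccf, 115a048, 16932be, 228805a, 43accc6, 725a200, 7bef872, 7f931c8, 8517a27, 9b53c9d, a78d17a, ab952e4, b46abd5, c4f57e3, cddc601, ec2a690, fbeef2e}.
That is 17 commits.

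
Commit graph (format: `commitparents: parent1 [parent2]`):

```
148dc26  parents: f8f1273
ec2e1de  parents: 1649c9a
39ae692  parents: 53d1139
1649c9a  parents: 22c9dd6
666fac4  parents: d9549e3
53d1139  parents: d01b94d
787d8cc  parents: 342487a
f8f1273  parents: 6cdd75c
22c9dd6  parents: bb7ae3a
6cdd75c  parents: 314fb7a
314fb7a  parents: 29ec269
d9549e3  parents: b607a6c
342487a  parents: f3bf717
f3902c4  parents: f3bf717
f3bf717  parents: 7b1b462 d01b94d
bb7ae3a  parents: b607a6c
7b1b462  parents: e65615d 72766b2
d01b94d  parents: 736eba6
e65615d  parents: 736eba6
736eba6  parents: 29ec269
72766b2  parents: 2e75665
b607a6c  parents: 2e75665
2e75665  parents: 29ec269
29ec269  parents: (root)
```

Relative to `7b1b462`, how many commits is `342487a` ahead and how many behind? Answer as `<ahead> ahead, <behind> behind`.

Reachable from 342487a: {29ec269, 2e75665, 342487a, 72766b2, 736eba6, 7b1b462, d01b94d, e65615d, f3bf717}.
Reachable from 7b1b462: {29ec269, 2e75665, 72766b2, 736eba6, 7b1b462, e65615d}.
Only in 342487a's history (ahead): {342487a, d01b94d, f3bf717} — 3.
Only in 7b1b462's history (behind): {} — 0.

3 ahead, 0 behind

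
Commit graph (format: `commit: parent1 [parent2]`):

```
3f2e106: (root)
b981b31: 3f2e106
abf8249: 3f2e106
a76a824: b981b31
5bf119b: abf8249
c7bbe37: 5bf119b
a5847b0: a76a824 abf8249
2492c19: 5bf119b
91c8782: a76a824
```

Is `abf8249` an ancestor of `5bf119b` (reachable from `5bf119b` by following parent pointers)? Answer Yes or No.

Yes

Ancestors of 5bf119b (commits reachable by following parents): {3f2e106, 5bf119b, abf8249}.
abf8249 is in that set, so it is an ancestor of 5bf119b.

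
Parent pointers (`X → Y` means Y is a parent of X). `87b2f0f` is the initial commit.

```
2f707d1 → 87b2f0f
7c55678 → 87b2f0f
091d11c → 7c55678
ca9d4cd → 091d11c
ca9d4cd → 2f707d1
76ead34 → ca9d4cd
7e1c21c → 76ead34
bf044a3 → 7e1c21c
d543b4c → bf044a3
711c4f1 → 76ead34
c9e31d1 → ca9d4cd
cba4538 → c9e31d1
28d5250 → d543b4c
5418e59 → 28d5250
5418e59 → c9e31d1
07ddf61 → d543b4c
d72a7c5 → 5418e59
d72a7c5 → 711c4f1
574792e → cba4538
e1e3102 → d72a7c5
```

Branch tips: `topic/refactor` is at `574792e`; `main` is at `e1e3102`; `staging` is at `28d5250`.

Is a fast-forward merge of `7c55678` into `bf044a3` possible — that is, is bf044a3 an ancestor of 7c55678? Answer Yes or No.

No

A fast-forward from bf044a3 to 7c55678 is possible iff bf044a3 is an ancestor of 7c55678.
Ancestors of 7c55678: {7c55678, 87b2f0f}.
bf044a3 is not among them, so fast-forward is not possible.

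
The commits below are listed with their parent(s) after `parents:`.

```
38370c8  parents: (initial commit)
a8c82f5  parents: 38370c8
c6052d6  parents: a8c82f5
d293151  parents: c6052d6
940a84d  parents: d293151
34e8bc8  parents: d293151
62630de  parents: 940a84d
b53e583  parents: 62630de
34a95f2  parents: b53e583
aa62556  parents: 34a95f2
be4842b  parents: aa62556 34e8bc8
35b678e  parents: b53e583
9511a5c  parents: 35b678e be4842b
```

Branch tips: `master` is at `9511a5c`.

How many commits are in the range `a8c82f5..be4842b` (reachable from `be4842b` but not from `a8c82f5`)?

9

Reachable from be4842b: {34a95f2, 34e8bc8, 38370c8, 62630de, 940a84d, a8c82f5, aa62556, b53e583, be4842b, c6052d6, d293151}.
Reachable from a8c82f5: {38370c8, a8c82f5}.
In be4842b's history but not a8c82f5's: {34a95f2, 34e8bc8, 62630de, 940a84d, aa62556, b53e583, be4842b, c6052d6, d293151} — 9 commits.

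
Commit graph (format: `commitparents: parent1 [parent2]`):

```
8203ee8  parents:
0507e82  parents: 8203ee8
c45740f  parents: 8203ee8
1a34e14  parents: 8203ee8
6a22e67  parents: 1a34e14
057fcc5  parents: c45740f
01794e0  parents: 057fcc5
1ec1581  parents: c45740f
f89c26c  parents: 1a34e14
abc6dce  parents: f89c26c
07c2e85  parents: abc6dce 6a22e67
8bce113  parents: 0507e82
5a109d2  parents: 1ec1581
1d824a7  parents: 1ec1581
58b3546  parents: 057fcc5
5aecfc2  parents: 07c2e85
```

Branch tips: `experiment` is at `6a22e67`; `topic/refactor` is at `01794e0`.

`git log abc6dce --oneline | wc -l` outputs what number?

Walking parent pointers from abc6dce: reachable set = {1a34e14, 8203ee8, abc6dce, f89c26c}.
That is 4 commits.

4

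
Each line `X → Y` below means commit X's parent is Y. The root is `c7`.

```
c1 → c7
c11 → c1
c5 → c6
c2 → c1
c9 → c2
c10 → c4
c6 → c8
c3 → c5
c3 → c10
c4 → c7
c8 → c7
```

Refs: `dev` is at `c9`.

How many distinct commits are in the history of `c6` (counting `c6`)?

3

Walking parent pointers from c6: reachable set = {c6, c7, c8}.
That is 3 commits.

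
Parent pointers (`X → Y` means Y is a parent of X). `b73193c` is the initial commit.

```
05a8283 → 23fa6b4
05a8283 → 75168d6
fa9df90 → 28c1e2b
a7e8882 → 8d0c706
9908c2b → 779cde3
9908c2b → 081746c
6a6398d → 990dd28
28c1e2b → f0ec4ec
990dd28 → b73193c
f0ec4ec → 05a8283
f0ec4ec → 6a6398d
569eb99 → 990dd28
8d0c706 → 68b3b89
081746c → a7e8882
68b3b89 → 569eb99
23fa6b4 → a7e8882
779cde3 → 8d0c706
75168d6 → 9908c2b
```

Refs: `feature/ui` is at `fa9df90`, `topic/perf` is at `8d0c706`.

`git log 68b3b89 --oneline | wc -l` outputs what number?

4

Walking parent pointers from 68b3b89: reachable set = {569eb99, 68b3b89, 990dd28, b73193c}.
That is 4 commits.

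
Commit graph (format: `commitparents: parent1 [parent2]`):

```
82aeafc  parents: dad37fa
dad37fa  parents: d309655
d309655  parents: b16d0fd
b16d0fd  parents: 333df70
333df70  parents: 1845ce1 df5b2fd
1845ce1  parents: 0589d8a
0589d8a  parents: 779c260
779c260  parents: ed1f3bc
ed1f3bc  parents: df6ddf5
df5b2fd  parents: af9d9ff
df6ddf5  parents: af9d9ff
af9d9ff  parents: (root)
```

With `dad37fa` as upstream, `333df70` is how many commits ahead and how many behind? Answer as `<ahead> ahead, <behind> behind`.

0 ahead, 3 behind

Reachable from 333df70: {0589d8a, 1845ce1, 333df70, 779c260, af9d9ff, df5b2fd, df6ddf5, ed1f3bc}.
Reachable from dad37fa: {0589d8a, 1845ce1, 333df70, 779c260, af9d9ff, b16d0fd, d309655, dad37fa, df5b2fd, df6ddf5, ed1f3bc}.
Only in 333df70's history (ahead): {} — 0.
Only in dad37fa's history (behind): {b16d0fd, d309655, dad37fa} — 3.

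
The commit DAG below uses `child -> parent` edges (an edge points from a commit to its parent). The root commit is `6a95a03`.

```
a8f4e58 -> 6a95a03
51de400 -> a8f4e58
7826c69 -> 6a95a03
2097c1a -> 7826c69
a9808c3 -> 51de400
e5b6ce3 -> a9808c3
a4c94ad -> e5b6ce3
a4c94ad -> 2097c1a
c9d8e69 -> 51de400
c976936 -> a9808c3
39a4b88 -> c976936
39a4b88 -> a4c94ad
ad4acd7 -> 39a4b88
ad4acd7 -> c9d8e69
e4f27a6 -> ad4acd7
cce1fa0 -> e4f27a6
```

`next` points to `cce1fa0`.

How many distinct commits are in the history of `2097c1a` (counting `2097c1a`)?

3

Walking parent pointers from 2097c1a: reachable set = {2097c1a, 6a95a03, 7826c69}.
That is 3 commits.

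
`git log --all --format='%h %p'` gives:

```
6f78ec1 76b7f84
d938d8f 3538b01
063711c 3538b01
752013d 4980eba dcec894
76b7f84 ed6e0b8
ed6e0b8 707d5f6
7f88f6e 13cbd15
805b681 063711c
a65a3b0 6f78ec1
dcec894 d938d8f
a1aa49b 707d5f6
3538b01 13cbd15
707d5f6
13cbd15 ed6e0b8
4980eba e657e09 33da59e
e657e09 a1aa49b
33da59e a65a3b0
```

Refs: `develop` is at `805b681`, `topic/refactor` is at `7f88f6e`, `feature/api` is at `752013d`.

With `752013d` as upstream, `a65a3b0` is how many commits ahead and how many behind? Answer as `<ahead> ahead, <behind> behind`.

0 ahead, 9 behind

Reachable from a65a3b0: {6f78ec1, 707d5f6, 76b7f84, a65a3b0, ed6e0b8}.
Reachable from 752013d: {13cbd15, 33da59e, 3538b01, 4980eba, 6f78ec1, 707d5f6, 752013d, 76b7f84, a1aa49b, a65a3b0, d938d8f, dcec894, e657e09, ed6e0b8}.
Only in a65a3b0's history (ahead): {} — 0.
Only in 752013d's history (behind): {13cbd15, 33da59e, 3538b01, 4980eba, 752013d, a1aa49b, d938d8f, dcec894, e657e09} — 9.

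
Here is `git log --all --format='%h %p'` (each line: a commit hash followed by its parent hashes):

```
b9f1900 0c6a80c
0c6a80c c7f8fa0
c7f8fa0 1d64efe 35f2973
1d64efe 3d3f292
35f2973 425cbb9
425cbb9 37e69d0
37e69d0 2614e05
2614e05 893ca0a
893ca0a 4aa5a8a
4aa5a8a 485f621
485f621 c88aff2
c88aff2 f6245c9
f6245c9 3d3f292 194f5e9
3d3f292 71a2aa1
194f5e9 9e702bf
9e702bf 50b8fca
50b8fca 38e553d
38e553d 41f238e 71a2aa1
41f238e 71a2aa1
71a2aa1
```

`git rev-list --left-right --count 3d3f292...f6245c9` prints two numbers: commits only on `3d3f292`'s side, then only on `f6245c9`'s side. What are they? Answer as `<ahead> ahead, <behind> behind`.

0 ahead, 6 behind

Reachable from 3d3f292: {3d3f292, 71a2aa1}.
Reachable from f6245c9: {194f5e9, 38e553d, 3d3f292, 41f238e, 50b8fca, 71a2aa1, 9e702bf, f6245c9}.
Only in 3d3f292's history (ahead): {} — 0.
Only in f6245c9's history (behind): {194f5e9, 38e553d, 41f238e, 50b8fca, 9e702bf, f6245c9} — 6.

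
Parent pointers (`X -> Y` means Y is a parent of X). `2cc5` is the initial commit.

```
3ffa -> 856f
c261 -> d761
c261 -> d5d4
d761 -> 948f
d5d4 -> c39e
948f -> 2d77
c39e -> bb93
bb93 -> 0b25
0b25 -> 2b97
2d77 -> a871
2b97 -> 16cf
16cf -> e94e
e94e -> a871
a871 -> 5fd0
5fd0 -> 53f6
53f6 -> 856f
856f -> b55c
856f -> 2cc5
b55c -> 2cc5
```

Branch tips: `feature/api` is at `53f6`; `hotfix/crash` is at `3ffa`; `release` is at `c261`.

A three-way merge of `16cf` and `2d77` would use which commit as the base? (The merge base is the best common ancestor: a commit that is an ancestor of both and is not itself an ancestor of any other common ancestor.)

a871

Ancestors of 16cf: {16cf, 2cc5, 53f6, 5fd0, 856f, a871, b55c, e94e}.
Ancestors of 2d77: {2cc5, 2d77, 53f6, 5fd0, 856f, a871, b55c}.
Common ancestors: {2cc5, 53f6, 5fd0, 856f, a871, b55c}.
Among these, a871 is not an ancestor of any other common ancestor — it is the merge base.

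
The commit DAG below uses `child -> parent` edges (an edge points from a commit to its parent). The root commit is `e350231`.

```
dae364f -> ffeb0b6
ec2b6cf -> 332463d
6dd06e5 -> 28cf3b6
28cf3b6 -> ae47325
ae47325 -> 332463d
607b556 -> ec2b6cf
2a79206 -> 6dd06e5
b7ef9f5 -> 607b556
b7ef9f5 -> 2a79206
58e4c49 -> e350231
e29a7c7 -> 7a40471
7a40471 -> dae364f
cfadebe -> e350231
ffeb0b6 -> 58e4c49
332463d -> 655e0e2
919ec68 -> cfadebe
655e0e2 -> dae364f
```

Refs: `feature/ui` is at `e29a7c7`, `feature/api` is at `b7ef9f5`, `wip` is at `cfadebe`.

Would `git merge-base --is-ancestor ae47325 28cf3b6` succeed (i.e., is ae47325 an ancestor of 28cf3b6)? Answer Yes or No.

Yes

Ancestors of 28cf3b6 (commits reachable by following parents): {28cf3b6, 332463d, 58e4c49, 655e0e2, ae47325, dae364f, e350231, ffeb0b6}.
ae47325 is in that set, so it is an ancestor of 28cf3b6.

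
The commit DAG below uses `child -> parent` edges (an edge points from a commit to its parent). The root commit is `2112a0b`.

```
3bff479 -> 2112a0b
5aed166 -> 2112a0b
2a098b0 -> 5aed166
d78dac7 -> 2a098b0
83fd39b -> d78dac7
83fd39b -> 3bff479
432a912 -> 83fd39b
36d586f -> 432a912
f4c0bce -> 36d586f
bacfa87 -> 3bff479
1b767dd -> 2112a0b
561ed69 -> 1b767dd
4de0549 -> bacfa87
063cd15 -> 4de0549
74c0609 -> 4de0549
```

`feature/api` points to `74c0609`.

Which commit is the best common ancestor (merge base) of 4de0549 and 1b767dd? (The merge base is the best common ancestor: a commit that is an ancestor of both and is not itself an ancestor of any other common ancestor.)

2112a0b

Ancestors of 4de0549: {2112a0b, 3bff479, 4de0549, bacfa87}.
Ancestors of 1b767dd: {1b767dd, 2112a0b}.
Common ancestors: {2112a0b}.
The only common ancestor is 2112a0b, so it is the merge base.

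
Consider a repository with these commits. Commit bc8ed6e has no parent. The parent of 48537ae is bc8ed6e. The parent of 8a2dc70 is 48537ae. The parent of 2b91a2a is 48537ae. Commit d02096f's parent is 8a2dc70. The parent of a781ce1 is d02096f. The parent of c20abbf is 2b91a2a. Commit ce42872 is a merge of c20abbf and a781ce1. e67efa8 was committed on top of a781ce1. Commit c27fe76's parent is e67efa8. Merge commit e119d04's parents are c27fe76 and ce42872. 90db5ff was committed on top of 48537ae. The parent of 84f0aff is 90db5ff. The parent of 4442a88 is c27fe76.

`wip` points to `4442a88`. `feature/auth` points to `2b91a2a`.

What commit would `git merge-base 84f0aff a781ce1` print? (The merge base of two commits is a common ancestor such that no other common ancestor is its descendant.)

48537ae

Ancestors of 84f0aff: {48537ae, 84f0aff, 90db5ff, bc8ed6e}.
Ancestors of a781ce1: {48537ae, 8a2dc70, a781ce1, bc8ed6e, d02096f}.
Common ancestors: {48537ae, bc8ed6e}.
Among these, 48537ae is not an ancestor of any other common ancestor — it is the merge base.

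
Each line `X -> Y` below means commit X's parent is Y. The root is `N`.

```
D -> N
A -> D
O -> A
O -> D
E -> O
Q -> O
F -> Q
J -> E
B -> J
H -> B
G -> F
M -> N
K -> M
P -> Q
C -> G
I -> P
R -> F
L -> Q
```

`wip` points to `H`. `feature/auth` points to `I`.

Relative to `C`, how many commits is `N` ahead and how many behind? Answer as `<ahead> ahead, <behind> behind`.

0 ahead, 7 behind

Reachable from N: {N}.
Reachable from C: {A, C, D, F, G, N, O, Q}.
Only in N's history (ahead): {} — 0.
Only in C's history (behind): {A, C, D, F, G, O, Q} — 7.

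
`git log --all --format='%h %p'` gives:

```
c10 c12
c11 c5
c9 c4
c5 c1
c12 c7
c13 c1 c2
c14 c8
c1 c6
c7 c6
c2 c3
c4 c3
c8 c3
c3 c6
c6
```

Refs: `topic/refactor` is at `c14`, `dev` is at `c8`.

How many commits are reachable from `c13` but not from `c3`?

3

Reachable from c13: {c1, c13, c2, c3, c6}.
Reachable from c3: {c3, c6}.
In c13's history but not c3's: {c1, c13, c2} — 3 commits.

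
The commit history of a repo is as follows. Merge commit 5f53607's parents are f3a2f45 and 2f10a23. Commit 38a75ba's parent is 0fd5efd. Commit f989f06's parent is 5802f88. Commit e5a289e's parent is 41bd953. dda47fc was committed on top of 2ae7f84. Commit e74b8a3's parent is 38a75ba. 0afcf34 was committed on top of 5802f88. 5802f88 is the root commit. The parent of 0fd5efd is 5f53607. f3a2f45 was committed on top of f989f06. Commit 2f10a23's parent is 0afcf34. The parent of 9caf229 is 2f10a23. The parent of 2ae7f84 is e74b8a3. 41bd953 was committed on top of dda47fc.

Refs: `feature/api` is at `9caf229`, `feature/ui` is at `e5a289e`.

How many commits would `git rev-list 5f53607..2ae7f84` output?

Reachable from 2ae7f84: {0afcf34, 0fd5efd, 2ae7f84, 2f10a23, 38a75ba, 5802f88, 5f53607, e74b8a3, f3a2f45, f989f06}.
Reachable from 5f53607: {0afcf34, 2f10a23, 5802f88, 5f53607, f3a2f45, f989f06}.
In 2ae7f84's history but not 5f53607's: {0fd5efd, 2ae7f84, 38a75ba, e74b8a3} — 4 commits.

4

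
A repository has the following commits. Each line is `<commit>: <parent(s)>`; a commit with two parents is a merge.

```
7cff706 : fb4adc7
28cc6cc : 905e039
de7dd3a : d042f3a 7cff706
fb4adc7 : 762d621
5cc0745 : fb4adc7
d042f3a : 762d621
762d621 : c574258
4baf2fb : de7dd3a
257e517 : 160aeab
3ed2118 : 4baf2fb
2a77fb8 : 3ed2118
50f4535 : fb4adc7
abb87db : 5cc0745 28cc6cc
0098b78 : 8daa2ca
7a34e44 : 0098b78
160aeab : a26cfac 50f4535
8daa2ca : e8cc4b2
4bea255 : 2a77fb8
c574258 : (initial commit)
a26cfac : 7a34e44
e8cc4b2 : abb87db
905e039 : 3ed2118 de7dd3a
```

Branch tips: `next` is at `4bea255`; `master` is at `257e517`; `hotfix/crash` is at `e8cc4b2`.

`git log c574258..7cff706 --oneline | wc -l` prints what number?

3

Reachable from 7cff706: {762d621, 7cff706, c574258, fb4adc7}.
Reachable from c574258: {c574258}.
In 7cff706's history but not c574258's: {762d621, 7cff706, fb4adc7} — 3 commits.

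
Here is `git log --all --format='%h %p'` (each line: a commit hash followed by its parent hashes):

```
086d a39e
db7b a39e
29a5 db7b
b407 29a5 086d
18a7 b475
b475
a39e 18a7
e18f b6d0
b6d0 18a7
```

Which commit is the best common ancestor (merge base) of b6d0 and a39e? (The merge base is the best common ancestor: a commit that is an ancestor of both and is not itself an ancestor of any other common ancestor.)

Ancestors of b6d0: {18a7, b475, b6d0}.
Ancestors of a39e: {18a7, a39e, b475}.
Common ancestors: {18a7, b475}.
Among these, 18a7 is not an ancestor of any other common ancestor — it is the merge base.

18a7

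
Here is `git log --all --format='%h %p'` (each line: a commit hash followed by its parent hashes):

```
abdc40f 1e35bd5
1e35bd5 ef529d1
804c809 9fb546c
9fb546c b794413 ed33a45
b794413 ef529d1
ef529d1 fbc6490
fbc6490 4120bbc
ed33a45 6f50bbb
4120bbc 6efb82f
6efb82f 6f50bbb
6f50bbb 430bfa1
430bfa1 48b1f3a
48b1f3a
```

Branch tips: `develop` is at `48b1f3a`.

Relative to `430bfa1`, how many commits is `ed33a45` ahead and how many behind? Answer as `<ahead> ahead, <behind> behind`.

2 ahead, 0 behind

Reachable from ed33a45: {430bfa1, 48b1f3a, 6f50bbb, ed33a45}.
Reachable from 430bfa1: {430bfa1, 48b1f3a}.
Only in ed33a45's history (ahead): {6f50bbb, ed33a45} — 2.
Only in 430bfa1's history (behind): {} — 0.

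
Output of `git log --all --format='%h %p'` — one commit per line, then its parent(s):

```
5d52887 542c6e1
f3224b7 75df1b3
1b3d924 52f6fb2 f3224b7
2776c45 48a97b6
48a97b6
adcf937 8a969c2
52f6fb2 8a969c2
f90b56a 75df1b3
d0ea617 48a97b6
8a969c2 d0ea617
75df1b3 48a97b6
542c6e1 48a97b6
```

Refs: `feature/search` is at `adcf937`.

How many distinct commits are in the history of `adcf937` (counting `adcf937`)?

4

Walking parent pointers from adcf937: reachable set = {48a97b6, 8a969c2, adcf937, d0ea617}.
That is 4 commits.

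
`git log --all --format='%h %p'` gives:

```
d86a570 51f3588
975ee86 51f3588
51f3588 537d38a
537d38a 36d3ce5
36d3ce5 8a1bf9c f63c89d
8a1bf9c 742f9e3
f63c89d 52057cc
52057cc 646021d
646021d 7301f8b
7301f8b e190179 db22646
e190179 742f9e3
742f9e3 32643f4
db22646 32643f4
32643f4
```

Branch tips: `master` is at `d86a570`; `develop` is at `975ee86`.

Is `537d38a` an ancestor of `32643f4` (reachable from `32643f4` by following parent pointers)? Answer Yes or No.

No

Ancestors of 32643f4: {32643f4}.
537d38a is not in that set, so it is not an ancestor of 32643f4.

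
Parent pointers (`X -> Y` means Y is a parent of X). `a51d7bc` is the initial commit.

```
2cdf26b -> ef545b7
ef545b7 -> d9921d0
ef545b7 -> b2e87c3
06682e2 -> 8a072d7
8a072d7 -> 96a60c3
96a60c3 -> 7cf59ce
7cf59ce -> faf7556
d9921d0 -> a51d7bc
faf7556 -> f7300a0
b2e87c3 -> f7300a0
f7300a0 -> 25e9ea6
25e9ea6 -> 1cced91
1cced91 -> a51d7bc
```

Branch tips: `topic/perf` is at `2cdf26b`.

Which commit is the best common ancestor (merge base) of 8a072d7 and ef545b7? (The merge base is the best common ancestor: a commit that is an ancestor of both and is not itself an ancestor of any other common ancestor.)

Ancestors of 8a072d7: {1cced91, 25e9ea6, 7cf59ce, 8a072d7, 96a60c3, a51d7bc, f7300a0, faf7556}.
Ancestors of ef545b7: {1cced91, 25e9ea6, a51d7bc, b2e87c3, d9921d0, ef545b7, f7300a0}.
Common ancestors: {1cced91, 25e9ea6, a51d7bc, f7300a0}.
Among these, f7300a0 is not an ancestor of any other common ancestor — it is the merge base.

f7300a0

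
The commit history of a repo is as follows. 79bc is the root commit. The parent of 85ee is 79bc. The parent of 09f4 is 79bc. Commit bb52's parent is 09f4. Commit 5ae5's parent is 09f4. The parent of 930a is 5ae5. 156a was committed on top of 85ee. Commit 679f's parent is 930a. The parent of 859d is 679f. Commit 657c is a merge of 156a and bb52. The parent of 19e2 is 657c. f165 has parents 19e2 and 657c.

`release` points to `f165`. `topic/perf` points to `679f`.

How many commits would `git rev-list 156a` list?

Walking parent pointers from 156a: reachable set = {156a, 79bc, 85ee}.
That is 3 commits.

3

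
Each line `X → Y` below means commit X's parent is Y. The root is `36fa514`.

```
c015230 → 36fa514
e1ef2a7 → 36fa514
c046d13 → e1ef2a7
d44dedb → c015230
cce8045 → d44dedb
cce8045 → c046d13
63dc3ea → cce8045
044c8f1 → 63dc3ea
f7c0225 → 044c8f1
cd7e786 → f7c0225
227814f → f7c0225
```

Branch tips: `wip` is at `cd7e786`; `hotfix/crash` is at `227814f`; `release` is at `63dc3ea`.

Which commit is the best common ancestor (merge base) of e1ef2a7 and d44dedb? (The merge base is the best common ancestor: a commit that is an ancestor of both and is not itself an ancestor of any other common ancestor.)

Ancestors of e1ef2a7: {36fa514, e1ef2a7}.
Ancestors of d44dedb: {36fa514, c015230, d44dedb}.
Common ancestors: {36fa514}.
The only common ancestor is 36fa514, so it is the merge base.

36fa514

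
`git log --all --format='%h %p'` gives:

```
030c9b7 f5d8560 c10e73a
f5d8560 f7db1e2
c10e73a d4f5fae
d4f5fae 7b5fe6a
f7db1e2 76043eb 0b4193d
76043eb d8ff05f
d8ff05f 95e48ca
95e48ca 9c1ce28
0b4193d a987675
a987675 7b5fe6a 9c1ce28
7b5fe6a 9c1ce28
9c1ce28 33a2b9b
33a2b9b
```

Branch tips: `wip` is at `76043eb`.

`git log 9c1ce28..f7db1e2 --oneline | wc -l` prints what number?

Reachable from f7db1e2: {0b4193d, 33a2b9b, 76043eb, 7b5fe6a, 95e48ca, 9c1ce28, a987675, d8ff05f, f7db1e2}.
Reachable from 9c1ce28: {33a2b9b, 9c1ce28}.
In f7db1e2's history but not 9c1ce28's: {0b4193d, 76043eb, 7b5fe6a, 95e48ca, a987675, d8ff05f, f7db1e2} — 7 commits.

7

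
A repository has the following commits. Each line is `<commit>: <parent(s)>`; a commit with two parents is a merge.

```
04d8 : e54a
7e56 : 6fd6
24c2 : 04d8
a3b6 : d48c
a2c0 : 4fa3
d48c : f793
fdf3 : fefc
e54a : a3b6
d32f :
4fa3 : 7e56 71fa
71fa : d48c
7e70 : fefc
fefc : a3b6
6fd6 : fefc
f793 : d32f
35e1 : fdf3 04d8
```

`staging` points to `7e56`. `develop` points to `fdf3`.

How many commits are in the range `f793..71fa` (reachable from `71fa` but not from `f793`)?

2

Reachable from 71fa: {71fa, d32f, d48c, f793}.
Reachable from f793: {d32f, f793}.
In 71fa's history but not f793's: {71fa, d48c} — 2 commits.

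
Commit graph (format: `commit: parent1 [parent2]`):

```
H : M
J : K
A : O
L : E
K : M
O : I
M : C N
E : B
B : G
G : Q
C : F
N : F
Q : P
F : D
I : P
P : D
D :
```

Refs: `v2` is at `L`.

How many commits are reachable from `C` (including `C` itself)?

Walking parent pointers from C: reachable set = {C, D, F}.
That is 3 commits.

3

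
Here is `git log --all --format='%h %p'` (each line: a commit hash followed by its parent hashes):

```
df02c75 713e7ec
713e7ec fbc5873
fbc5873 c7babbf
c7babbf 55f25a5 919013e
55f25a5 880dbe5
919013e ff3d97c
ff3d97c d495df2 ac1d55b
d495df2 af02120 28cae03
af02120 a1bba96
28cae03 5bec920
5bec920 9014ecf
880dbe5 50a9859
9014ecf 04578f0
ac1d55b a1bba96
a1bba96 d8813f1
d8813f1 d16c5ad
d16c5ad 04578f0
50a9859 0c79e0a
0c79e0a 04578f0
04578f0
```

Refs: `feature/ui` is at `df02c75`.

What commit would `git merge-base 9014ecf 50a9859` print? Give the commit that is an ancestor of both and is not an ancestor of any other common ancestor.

Ancestors of 9014ecf: {04578f0, 9014ecf}.
Ancestors of 50a9859: {04578f0, 0c79e0a, 50a9859}.
Common ancestors: {04578f0}.
The only common ancestor is 04578f0, so it is the merge base.

04578f0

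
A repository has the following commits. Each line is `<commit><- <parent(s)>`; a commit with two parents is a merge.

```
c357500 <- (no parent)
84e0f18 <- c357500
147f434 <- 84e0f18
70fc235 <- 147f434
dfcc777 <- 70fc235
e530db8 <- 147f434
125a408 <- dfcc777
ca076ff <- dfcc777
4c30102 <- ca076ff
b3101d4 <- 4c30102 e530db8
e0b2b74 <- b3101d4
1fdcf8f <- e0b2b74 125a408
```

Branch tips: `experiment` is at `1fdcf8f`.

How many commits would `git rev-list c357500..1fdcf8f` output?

Reachable from 1fdcf8f: {125a408, 147f434, 1fdcf8f, 4c30102, 70fc235, 84e0f18, b3101d4, c357500, ca076ff, dfcc777, e0b2b74, e530db8}.
Reachable from c357500: {c357500}.
In 1fdcf8f's history but not c357500's: {125a408, 147f434, 1fdcf8f, 4c30102, 70fc235, 84e0f18, b3101d4, ca076ff, dfcc777, e0b2b74, e530db8} — 11 commits.

11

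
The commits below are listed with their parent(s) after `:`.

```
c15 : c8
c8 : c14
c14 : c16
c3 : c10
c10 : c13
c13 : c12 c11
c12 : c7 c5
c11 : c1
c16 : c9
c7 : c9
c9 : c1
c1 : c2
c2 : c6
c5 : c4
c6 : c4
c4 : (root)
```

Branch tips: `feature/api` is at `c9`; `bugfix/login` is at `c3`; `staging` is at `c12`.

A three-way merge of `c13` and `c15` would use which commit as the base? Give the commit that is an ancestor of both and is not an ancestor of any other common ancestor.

Ancestors of c13: {c1, c11, c12, c13, c2, c4, c5, c6, c7, c9}.
Ancestors of c15: {c1, c14, c15, c16, c2, c4, c6, c8, c9}.
Common ancestors: {c1, c2, c4, c6, c9}.
Among these, c9 is not an ancestor of any other common ancestor — it is the merge base.

c9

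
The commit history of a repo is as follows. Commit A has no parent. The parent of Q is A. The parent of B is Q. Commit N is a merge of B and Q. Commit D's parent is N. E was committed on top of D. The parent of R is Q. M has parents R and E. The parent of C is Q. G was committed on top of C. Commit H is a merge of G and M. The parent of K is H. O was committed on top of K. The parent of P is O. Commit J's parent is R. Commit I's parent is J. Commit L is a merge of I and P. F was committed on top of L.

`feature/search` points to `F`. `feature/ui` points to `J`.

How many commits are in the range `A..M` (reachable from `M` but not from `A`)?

7

Reachable from M: {A, B, D, E, M, N, Q, R}.
Reachable from A: {A}.
In M's history but not A's: {B, D, E, M, N, Q, R} — 7 commits.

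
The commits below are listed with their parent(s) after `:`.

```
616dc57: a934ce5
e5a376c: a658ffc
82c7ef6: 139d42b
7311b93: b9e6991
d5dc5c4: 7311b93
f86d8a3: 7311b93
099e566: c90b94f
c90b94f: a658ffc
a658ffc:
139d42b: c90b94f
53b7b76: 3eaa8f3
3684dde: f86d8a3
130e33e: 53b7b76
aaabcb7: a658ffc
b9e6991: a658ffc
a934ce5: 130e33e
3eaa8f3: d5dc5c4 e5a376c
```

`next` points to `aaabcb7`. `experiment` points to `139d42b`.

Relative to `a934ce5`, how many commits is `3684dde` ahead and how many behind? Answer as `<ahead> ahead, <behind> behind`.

Reachable from 3684dde: {3684dde, 7311b93, a658ffc, b9e6991, f86d8a3}.
Reachable from a934ce5: {130e33e, 3eaa8f3, 53b7b76, 7311b93, a658ffc, a934ce5, b9e6991, d5dc5c4, e5a376c}.
Only in 3684dde's history (ahead): {3684dde, f86d8a3} — 2.
Only in a934ce5's history (behind): {130e33e, 3eaa8f3, 53b7b76, a934ce5, d5dc5c4, e5a376c} — 6.

2 ahead, 6 behind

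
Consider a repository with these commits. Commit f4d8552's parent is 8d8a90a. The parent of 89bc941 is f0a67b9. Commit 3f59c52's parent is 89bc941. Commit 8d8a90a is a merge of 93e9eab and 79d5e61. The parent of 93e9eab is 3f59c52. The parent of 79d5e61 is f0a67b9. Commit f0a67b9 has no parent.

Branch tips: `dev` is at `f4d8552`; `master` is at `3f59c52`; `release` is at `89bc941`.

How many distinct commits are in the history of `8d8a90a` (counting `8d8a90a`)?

6

Walking parent pointers from 8d8a90a: reachable set = {3f59c52, 79d5e61, 89bc941, 8d8a90a, 93e9eab, f0a67b9}.
That is 6 commits.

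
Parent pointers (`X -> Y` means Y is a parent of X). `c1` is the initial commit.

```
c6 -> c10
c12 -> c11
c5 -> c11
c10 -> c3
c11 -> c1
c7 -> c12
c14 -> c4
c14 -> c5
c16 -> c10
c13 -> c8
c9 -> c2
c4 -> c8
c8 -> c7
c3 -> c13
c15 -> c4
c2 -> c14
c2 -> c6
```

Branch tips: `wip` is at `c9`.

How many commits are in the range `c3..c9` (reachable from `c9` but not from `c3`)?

7

Reachable from c9: {c1, c10, c11, c12, c13, c14, c2, c3, c4, c5, c6, c7, c8, c9}.
Reachable from c3: {c1, c11, c12, c13, c3, c7, c8}.
In c9's history but not c3's: {c10, c14, c2, c4, c5, c6, c9} — 7 commits.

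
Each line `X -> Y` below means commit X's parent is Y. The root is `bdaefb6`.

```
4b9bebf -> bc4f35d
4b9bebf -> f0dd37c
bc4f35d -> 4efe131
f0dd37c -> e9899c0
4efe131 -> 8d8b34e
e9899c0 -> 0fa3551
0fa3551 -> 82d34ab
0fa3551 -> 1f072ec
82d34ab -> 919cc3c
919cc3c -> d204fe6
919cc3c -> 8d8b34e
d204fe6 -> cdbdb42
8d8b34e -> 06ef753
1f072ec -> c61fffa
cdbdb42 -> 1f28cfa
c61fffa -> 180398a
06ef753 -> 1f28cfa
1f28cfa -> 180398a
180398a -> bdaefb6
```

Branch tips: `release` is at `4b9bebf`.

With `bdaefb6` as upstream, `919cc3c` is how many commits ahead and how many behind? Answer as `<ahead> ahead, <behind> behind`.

7 ahead, 0 behind

Reachable from 919cc3c: {06ef753, 180398a, 1f28cfa, 8d8b34e, 919cc3c, bdaefb6, cdbdb42, d204fe6}.
Reachable from bdaefb6: {bdaefb6}.
Only in 919cc3c's history (ahead): {06ef753, 180398a, 1f28cfa, 8d8b34e, 919cc3c, cdbdb42, d204fe6} — 7.
Only in bdaefb6's history (behind): {} — 0.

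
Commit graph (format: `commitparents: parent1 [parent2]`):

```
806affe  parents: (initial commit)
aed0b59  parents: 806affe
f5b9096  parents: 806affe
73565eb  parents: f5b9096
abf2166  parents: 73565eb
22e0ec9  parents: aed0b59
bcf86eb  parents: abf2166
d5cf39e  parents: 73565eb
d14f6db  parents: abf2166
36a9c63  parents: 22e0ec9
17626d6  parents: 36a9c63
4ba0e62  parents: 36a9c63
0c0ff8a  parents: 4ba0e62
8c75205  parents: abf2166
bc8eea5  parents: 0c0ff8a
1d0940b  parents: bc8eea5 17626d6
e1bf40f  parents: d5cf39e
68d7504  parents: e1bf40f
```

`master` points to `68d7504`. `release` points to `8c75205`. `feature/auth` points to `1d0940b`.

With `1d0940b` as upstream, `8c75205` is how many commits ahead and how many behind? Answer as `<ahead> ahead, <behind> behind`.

4 ahead, 8 behind

Reachable from 8c75205: {73565eb, 806affe, 8c75205, abf2166, f5b9096}.
Reachable from 1d0940b: {0c0ff8a, 17626d6, 1d0940b, 22e0ec9, 36a9c63, 4ba0e62, 806affe, aed0b59, bc8eea5}.
Only in 8c75205's history (ahead): {73565eb, 8c75205, abf2166, f5b9096} — 4.
Only in 1d0940b's history (behind): {0c0ff8a, 17626d6, 1d0940b, 22e0ec9, 36a9c63, 4ba0e62, aed0b59, bc8eea5} — 8.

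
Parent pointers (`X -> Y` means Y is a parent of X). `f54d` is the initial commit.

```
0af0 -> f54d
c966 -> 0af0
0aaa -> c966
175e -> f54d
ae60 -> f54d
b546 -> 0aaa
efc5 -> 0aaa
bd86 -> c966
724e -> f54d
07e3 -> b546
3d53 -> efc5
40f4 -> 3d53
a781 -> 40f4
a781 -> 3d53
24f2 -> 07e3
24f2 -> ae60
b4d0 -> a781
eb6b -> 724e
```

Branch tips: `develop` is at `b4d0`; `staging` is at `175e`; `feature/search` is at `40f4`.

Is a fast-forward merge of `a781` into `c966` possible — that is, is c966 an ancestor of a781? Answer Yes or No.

Yes

A fast-forward from c966 to a781 is possible iff c966 is an ancestor of a781.
Ancestors of a781: {0aaa, 0af0, 3d53, 40f4, a781, c966, efc5, f54d}.
c966 is among them, so fast-forward is possible.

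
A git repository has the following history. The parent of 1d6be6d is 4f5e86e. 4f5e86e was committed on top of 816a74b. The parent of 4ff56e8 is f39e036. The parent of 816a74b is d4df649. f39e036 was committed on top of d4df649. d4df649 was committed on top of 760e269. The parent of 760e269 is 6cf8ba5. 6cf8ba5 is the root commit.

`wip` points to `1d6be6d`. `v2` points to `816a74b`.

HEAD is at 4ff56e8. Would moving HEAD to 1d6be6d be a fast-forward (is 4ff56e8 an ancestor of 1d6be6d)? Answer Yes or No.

A fast-forward from 4ff56e8 to 1d6be6d is possible iff 4ff56e8 is an ancestor of 1d6be6d.
Ancestors of 1d6be6d: {1d6be6d, 4f5e86e, 6cf8ba5, 760e269, 816a74b, d4df649}.
4ff56e8 is not among them, so fast-forward is not possible.

No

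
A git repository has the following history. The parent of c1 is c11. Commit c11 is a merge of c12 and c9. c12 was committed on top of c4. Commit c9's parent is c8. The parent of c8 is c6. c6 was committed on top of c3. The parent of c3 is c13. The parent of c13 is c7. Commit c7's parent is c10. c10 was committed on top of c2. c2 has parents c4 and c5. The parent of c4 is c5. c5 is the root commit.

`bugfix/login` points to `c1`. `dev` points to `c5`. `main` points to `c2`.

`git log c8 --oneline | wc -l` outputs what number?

Walking parent pointers from c8: reachable set = {c10, c13, c2, c3, c4, c5, c6, c7, c8}.
That is 9 commits.

9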